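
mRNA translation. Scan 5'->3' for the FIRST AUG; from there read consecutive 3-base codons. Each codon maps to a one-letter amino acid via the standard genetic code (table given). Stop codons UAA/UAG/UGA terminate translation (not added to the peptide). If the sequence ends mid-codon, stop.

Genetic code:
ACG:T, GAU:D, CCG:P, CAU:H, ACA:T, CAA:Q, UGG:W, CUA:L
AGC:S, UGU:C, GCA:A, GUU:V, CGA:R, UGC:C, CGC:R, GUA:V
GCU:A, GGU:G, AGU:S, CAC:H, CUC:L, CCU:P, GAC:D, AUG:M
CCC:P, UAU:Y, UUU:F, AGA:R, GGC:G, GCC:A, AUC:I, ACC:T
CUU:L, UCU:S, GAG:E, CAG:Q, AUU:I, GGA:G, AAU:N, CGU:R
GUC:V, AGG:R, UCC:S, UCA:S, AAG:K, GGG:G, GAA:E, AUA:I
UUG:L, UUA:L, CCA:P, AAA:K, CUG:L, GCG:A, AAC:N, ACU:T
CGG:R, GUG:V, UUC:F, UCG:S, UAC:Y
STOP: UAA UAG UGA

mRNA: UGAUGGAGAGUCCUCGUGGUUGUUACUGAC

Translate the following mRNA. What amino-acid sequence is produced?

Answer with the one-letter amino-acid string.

Answer: MESPRGCY

Derivation:
start AUG at pos 2
pos 2: AUG -> M; peptide=M
pos 5: GAG -> E; peptide=ME
pos 8: AGU -> S; peptide=MES
pos 11: CCU -> P; peptide=MESP
pos 14: CGU -> R; peptide=MESPR
pos 17: GGU -> G; peptide=MESPRG
pos 20: UGU -> C; peptide=MESPRGC
pos 23: UAC -> Y; peptide=MESPRGCY
pos 26: UGA -> STOP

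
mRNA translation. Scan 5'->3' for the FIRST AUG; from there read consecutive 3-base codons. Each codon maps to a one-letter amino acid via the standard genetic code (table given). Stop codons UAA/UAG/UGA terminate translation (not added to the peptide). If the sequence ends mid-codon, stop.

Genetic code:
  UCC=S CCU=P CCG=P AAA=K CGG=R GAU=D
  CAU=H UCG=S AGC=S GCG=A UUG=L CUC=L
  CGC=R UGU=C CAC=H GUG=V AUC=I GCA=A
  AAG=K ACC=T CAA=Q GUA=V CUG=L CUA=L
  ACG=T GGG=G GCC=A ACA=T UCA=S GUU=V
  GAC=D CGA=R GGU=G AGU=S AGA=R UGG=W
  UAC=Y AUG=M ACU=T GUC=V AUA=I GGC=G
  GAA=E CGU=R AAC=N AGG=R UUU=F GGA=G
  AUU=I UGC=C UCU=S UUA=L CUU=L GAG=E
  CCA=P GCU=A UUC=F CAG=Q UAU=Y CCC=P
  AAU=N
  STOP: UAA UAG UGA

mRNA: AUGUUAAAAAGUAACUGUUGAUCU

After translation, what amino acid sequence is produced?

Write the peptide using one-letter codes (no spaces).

start AUG at pos 0
pos 0: AUG -> M; peptide=M
pos 3: UUA -> L; peptide=ML
pos 6: AAA -> K; peptide=MLK
pos 9: AGU -> S; peptide=MLKS
pos 12: AAC -> N; peptide=MLKSN
pos 15: UGU -> C; peptide=MLKSNC
pos 18: UGA -> STOP

Answer: MLKSNC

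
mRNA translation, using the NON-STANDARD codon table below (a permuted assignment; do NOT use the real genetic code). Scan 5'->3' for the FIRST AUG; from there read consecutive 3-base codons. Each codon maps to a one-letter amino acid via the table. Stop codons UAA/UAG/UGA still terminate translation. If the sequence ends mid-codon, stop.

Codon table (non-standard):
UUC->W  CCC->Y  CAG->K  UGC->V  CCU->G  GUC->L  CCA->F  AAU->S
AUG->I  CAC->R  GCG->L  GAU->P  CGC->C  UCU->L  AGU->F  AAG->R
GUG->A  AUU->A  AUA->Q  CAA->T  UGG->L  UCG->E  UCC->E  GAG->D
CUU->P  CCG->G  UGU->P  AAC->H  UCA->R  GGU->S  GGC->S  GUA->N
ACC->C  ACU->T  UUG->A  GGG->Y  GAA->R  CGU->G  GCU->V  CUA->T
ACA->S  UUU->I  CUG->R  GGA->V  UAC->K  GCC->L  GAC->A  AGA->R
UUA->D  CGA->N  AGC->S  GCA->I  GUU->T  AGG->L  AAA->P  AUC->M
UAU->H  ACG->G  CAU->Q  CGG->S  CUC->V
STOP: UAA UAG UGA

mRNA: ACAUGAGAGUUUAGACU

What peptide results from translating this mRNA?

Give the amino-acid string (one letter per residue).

start AUG at pos 2
pos 2: AUG -> I; peptide=I
pos 5: AGA -> R; peptide=IR
pos 8: GUU -> T; peptide=IRT
pos 11: UAG -> STOP

Answer: IRT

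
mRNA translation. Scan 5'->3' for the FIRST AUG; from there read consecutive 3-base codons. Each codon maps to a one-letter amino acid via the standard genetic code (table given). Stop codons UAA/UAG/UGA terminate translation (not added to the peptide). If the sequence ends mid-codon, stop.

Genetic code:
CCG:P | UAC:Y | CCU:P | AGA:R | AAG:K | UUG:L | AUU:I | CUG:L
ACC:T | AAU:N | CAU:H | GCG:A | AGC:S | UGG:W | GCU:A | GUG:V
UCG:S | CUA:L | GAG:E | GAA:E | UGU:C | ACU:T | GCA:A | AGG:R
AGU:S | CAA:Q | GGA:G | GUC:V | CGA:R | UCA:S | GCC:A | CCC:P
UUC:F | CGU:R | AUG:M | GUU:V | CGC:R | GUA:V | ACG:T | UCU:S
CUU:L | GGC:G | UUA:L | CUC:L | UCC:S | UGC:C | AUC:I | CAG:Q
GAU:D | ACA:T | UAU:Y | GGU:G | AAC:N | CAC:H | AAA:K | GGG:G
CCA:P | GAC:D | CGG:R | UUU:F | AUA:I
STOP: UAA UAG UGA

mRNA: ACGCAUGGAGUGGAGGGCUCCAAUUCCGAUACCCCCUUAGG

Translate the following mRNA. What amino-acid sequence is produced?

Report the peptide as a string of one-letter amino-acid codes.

start AUG at pos 4
pos 4: AUG -> M; peptide=M
pos 7: GAG -> E; peptide=ME
pos 10: UGG -> W; peptide=MEW
pos 13: AGG -> R; peptide=MEWR
pos 16: GCU -> A; peptide=MEWRA
pos 19: CCA -> P; peptide=MEWRAP
pos 22: AUU -> I; peptide=MEWRAPI
pos 25: CCG -> P; peptide=MEWRAPIP
pos 28: AUA -> I; peptide=MEWRAPIPI
pos 31: CCC -> P; peptide=MEWRAPIPIP
pos 34: CCU -> P; peptide=MEWRAPIPIPP
pos 37: UAG -> STOP

Answer: MEWRAPIPIPP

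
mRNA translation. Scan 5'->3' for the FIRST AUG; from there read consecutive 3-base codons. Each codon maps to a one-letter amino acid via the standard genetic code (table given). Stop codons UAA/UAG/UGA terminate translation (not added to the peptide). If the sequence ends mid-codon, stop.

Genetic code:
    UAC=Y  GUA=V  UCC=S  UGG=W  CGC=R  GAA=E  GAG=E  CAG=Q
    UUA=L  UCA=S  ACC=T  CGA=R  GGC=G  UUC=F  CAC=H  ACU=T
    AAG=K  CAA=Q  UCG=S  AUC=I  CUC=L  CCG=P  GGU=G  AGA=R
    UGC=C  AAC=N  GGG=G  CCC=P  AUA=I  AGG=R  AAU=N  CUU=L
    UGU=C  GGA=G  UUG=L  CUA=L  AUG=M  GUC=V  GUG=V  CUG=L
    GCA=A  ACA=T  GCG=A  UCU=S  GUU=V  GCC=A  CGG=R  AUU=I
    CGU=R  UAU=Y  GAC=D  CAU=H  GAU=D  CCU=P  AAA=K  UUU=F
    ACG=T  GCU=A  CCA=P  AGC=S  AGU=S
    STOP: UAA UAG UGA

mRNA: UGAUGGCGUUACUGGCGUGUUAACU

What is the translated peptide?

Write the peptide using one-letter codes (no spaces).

start AUG at pos 2
pos 2: AUG -> M; peptide=M
pos 5: GCG -> A; peptide=MA
pos 8: UUA -> L; peptide=MAL
pos 11: CUG -> L; peptide=MALL
pos 14: GCG -> A; peptide=MALLA
pos 17: UGU -> C; peptide=MALLAC
pos 20: UAA -> STOP

Answer: MALLAC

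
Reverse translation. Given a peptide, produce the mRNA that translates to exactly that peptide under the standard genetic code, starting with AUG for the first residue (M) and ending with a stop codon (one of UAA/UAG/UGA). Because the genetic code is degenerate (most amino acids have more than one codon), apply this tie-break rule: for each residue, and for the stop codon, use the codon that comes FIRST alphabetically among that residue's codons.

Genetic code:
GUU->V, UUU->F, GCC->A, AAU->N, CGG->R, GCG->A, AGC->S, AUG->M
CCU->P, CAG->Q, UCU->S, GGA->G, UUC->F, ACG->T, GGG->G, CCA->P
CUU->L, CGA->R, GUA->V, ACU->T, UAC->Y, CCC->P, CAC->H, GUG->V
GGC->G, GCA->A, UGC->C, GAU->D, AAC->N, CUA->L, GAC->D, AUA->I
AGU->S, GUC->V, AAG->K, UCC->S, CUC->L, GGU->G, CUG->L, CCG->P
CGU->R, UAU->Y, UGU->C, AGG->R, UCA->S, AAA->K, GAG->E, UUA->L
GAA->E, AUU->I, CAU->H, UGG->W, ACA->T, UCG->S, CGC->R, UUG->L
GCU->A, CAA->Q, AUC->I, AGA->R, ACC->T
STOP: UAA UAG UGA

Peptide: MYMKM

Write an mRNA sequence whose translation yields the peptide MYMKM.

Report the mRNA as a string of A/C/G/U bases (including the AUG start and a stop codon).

residue 1: M -> AUG (start codon)
residue 2: Y codons sorted = UAC,UAU -> pick first = UAC
residue 3: M -> AUG (only codon)
residue 4: K codons sorted = AAA,AAG -> pick first = AAA
residue 5: M -> AUG (only codon)
terminator: stop codons sorted = UAA,UAG,UGA -> pick first = UAA

Answer: mRNA: AUGUACAUGAAAAUGUAA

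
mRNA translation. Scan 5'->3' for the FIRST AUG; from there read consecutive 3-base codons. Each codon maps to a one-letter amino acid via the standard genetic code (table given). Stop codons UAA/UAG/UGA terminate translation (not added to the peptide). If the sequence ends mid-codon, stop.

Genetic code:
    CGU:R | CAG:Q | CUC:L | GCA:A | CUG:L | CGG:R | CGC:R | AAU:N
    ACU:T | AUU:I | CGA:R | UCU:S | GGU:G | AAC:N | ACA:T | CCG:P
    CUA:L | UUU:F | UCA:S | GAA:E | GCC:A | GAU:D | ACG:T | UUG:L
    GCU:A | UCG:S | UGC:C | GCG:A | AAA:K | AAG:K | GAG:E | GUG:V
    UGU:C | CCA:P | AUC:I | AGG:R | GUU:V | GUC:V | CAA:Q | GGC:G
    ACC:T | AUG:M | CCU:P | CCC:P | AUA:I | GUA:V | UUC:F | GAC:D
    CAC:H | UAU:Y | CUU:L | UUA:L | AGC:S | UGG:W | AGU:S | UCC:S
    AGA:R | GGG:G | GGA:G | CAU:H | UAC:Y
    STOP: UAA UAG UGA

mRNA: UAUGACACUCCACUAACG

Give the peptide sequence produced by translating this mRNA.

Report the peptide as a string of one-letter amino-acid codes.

Answer: MTLH

Derivation:
start AUG at pos 1
pos 1: AUG -> M; peptide=M
pos 4: ACA -> T; peptide=MT
pos 7: CUC -> L; peptide=MTL
pos 10: CAC -> H; peptide=MTLH
pos 13: UAA -> STOP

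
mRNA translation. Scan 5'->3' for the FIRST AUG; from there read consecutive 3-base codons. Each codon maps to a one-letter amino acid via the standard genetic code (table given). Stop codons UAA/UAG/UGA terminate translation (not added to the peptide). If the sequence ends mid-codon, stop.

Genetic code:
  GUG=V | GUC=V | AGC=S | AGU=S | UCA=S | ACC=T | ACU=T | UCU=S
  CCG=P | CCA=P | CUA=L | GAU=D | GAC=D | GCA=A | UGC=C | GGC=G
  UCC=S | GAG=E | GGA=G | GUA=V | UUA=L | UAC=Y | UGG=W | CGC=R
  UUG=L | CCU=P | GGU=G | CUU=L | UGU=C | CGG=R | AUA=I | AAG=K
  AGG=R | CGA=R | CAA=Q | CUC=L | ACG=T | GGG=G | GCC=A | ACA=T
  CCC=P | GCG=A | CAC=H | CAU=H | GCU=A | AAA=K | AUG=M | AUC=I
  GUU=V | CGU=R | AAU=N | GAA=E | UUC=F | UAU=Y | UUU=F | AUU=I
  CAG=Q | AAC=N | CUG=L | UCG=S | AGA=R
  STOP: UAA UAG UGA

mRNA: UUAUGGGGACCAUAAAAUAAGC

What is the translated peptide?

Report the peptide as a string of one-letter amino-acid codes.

start AUG at pos 2
pos 2: AUG -> M; peptide=M
pos 5: GGG -> G; peptide=MG
pos 8: ACC -> T; peptide=MGT
pos 11: AUA -> I; peptide=MGTI
pos 14: AAA -> K; peptide=MGTIK
pos 17: UAA -> STOP

Answer: MGTIK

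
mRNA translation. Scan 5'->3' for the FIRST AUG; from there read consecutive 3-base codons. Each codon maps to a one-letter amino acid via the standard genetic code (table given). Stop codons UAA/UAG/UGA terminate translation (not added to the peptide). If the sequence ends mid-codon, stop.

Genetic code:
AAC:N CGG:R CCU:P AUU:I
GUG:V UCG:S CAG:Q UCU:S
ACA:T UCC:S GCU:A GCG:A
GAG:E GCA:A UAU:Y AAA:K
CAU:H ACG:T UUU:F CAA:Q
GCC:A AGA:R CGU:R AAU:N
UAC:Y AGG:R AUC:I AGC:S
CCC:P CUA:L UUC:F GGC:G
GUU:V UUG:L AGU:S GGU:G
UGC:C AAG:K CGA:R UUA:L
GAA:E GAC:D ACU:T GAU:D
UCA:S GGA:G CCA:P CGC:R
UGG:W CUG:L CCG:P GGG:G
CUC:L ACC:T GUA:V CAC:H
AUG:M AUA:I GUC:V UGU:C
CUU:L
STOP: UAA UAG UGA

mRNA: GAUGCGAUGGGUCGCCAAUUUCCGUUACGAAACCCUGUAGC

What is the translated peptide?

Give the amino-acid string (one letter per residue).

start AUG at pos 1
pos 1: AUG -> M; peptide=M
pos 4: CGA -> R; peptide=MR
pos 7: UGG -> W; peptide=MRW
pos 10: GUC -> V; peptide=MRWV
pos 13: GCC -> A; peptide=MRWVA
pos 16: AAU -> N; peptide=MRWVAN
pos 19: UUC -> F; peptide=MRWVANF
pos 22: CGU -> R; peptide=MRWVANFR
pos 25: UAC -> Y; peptide=MRWVANFRY
pos 28: GAA -> E; peptide=MRWVANFRYE
pos 31: ACC -> T; peptide=MRWVANFRYET
pos 34: CUG -> L; peptide=MRWVANFRYETL
pos 37: UAG -> STOP

Answer: MRWVANFRYETL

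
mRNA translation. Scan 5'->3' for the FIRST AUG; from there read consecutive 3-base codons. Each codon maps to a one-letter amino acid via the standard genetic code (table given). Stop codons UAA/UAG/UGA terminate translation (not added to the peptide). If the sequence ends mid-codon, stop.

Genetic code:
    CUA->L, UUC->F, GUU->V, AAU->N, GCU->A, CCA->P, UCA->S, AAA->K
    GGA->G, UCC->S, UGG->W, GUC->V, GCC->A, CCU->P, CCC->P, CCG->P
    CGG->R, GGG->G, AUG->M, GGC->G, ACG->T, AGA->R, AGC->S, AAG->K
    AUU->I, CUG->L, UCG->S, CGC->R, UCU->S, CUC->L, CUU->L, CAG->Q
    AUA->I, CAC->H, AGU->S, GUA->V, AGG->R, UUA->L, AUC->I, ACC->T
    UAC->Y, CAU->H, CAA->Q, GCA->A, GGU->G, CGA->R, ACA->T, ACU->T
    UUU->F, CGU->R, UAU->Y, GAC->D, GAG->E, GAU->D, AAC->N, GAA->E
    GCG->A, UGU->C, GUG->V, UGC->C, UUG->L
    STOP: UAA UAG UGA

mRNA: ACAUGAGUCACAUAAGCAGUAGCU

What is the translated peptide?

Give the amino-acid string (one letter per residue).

start AUG at pos 2
pos 2: AUG -> M; peptide=M
pos 5: AGU -> S; peptide=MS
pos 8: CAC -> H; peptide=MSH
pos 11: AUA -> I; peptide=MSHI
pos 14: AGC -> S; peptide=MSHIS
pos 17: AGU -> S; peptide=MSHISS
pos 20: AGC -> S; peptide=MSHISSS
pos 23: only 1 nt remain (<3), stop (end of mRNA)

Answer: MSHISSS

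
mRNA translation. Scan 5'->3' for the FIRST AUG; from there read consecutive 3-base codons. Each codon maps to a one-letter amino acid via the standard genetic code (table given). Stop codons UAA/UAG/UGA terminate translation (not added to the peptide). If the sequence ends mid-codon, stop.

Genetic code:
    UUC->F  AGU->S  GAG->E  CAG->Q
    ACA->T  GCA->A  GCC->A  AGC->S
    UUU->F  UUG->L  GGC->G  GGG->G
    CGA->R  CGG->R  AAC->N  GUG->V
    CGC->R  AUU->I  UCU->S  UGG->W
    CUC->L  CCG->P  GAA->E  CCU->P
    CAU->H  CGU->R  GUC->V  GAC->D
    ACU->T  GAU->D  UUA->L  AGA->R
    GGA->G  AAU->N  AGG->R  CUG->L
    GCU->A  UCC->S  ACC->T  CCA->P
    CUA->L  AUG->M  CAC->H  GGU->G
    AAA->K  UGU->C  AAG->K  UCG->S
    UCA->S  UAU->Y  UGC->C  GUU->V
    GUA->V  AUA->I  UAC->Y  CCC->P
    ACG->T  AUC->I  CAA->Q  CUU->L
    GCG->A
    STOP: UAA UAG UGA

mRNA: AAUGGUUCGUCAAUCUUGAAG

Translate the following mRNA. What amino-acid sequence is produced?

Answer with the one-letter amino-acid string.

start AUG at pos 1
pos 1: AUG -> M; peptide=M
pos 4: GUU -> V; peptide=MV
pos 7: CGU -> R; peptide=MVR
pos 10: CAA -> Q; peptide=MVRQ
pos 13: UCU -> S; peptide=MVRQS
pos 16: UGA -> STOP

Answer: MVRQS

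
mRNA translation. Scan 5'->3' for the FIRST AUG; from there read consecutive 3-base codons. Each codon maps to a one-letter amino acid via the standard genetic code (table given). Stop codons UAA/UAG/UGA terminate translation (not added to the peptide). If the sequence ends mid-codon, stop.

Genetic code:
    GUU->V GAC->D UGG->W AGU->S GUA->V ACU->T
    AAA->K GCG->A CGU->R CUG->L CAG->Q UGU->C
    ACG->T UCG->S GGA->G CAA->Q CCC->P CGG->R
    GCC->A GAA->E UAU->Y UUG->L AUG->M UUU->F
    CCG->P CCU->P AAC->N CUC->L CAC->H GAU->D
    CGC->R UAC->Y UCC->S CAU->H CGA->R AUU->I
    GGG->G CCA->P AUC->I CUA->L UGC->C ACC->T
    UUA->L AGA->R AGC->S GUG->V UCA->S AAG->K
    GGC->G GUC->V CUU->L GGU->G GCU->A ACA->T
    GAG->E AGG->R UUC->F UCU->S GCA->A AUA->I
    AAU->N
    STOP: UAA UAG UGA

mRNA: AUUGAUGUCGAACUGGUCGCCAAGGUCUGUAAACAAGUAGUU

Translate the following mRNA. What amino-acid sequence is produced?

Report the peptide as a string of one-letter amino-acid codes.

start AUG at pos 4
pos 4: AUG -> M; peptide=M
pos 7: UCG -> S; peptide=MS
pos 10: AAC -> N; peptide=MSN
pos 13: UGG -> W; peptide=MSNW
pos 16: UCG -> S; peptide=MSNWS
pos 19: CCA -> P; peptide=MSNWSP
pos 22: AGG -> R; peptide=MSNWSPR
pos 25: UCU -> S; peptide=MSNWSPRS
pos 28: GUA -> V; peptide=MSNWSPRSV
pos 31: AAC -> N; peptide=MSNWSPRSVN
pos 34: AAG -> K; peptide=MSNWSPRSVNK
pos 37: UAG -> STOP

Answer: MSNWSPRSVNK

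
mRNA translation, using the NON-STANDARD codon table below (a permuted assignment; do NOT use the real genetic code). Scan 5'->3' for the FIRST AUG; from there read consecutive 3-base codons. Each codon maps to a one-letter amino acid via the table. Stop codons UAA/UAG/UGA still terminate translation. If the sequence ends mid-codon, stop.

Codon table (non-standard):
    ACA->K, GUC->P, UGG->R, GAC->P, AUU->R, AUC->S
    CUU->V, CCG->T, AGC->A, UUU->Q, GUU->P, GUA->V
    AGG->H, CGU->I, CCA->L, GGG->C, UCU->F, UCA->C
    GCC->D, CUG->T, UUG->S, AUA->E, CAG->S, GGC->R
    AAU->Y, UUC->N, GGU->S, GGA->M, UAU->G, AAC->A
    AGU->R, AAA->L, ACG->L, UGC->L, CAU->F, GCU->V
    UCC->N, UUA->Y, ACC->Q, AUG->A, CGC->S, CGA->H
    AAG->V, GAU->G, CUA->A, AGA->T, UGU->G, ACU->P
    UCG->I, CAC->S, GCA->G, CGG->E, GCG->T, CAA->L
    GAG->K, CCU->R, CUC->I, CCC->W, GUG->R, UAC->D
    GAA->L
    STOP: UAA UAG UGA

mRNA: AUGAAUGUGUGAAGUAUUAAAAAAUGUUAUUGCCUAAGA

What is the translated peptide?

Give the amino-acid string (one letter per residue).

start AUG at pos 0
pos 0: AUG -> A; peptide=A
pos 3: AAU -> Y; peptide=AY
pos 6: GUG -> R; peptide=AYR
pos 9: UGA -> STOP

Answer: AYR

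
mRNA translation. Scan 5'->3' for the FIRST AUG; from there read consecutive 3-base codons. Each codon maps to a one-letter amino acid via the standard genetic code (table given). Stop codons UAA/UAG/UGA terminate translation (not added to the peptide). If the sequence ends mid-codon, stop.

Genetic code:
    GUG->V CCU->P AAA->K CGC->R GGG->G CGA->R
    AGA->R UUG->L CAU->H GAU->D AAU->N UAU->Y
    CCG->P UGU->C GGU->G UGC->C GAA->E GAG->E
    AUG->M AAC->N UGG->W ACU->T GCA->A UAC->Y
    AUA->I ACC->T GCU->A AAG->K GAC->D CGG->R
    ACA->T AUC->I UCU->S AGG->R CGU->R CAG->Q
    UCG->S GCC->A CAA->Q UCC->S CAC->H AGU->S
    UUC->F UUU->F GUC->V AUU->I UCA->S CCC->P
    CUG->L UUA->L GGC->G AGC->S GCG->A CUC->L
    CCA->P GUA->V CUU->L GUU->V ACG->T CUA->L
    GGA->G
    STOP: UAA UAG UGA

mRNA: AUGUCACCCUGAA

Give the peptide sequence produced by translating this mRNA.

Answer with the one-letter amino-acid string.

start AUG at pos 0
pos 0: AUG -> M; peptide=M
pos 3: UCA -> S; peptide=MS
pos 6: CCC -> P; peptide=MSP
pos 9: UGA -> STOP

Answer: MSP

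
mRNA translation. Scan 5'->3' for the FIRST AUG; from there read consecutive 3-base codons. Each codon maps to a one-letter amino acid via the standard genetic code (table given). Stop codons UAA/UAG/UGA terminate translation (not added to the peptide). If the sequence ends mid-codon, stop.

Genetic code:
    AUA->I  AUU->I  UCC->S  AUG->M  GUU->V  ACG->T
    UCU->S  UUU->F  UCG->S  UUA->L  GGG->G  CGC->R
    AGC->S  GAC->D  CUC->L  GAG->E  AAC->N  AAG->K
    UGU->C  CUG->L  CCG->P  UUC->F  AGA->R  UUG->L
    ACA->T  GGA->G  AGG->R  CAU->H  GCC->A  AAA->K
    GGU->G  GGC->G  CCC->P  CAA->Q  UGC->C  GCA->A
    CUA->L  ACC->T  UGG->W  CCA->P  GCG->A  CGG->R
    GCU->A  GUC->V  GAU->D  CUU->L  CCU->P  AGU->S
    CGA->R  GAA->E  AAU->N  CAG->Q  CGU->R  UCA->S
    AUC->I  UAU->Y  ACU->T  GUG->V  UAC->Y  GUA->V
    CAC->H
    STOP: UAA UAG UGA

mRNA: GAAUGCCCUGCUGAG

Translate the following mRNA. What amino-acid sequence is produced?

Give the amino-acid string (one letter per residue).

Answer: MPC

Derivation:
start AUG at pos 2
pos 2: AUG -> M; peptide=M
pos 5: CCC -> P; peptide=MP
pos 8: UGC -> C; peptide=MPC
pos 11: UGA -> STOP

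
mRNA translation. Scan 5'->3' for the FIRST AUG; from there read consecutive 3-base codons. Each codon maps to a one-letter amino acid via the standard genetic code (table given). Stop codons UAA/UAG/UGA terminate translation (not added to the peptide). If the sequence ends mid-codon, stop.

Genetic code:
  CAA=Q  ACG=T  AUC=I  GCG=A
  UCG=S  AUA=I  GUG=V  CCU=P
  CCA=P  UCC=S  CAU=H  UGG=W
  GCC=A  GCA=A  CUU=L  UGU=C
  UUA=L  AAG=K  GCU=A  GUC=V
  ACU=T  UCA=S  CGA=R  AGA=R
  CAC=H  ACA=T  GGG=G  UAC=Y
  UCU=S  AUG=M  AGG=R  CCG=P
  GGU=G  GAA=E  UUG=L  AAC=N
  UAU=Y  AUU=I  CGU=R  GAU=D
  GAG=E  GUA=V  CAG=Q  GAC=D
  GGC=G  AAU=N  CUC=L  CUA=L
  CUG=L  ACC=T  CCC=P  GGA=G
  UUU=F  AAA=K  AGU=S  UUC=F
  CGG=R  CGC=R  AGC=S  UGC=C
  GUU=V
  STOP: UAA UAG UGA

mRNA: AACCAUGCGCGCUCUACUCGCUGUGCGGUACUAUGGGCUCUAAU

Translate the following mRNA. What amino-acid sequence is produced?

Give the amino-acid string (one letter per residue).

start AUG at pos 4
pos 4: AUG -> M; peptide=M
pos 7: CGC -> R; peptide=MR
pos 10: GCU -> A; peptide=MRA
pos 13: CUA -> L; peptide=MRAL
pos 16: CUC -> L; peptide=MRALL
pos 19: GCU -> A; peptide=MRALLA
pos 22: GUG -> V; peptide=MRALLAV
pos 25: CGG -> R; peptide=MRALLAVR
pos 28: UAC -> Y; peptide=MRALLAVRY
pos 31: UAU -> Y; peptide=MRALLAVRYY
pos 34: GGG -> G; peptide=MRALLAVRYYG
pos 37: CUC -> L; peptide=MRALLAVRYYGL
pos 40: UAA -> STOP

Answer: MRALLAVRYYGL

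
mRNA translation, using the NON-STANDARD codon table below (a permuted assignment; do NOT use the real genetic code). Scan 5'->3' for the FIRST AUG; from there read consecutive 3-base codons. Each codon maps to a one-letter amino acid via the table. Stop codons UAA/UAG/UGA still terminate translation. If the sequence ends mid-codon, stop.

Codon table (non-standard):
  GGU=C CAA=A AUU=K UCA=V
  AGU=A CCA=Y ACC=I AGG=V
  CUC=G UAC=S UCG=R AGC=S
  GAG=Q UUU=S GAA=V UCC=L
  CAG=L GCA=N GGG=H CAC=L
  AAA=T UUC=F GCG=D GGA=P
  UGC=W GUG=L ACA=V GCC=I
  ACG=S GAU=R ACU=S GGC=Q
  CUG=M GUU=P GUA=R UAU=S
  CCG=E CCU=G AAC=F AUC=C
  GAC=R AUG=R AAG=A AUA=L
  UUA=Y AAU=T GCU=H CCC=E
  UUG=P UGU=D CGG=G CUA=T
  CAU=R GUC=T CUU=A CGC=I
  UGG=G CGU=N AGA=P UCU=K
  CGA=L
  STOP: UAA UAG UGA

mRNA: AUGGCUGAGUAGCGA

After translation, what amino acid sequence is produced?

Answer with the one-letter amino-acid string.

Answer: RHQ

Derivation:
start AUG at pos 0
pos 0: AUG -> R; peptide=R
pos 3: GCU -> H; peptide=RH
pos 6: GAG -> Q; peptide=RHQ
pos 9: UAG -> STOP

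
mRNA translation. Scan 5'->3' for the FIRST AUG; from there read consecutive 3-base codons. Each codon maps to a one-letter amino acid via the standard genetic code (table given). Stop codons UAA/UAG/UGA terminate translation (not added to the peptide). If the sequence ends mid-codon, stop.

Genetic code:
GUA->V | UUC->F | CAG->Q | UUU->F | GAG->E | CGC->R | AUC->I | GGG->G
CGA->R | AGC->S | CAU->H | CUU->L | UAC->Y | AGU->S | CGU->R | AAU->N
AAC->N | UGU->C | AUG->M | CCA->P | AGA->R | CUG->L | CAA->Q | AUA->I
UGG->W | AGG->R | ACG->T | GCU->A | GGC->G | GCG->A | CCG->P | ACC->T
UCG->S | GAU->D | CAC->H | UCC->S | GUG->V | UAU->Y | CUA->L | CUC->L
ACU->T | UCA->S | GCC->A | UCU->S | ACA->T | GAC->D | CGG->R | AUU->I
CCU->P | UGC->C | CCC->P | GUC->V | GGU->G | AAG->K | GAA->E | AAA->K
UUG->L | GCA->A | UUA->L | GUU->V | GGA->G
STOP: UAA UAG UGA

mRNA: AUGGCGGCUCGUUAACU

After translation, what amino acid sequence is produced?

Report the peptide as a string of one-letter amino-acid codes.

start AUG at pos 0
pos 0: AUG -> M; peptide=M
pos 3: GCG -> A; peptide=MA
pos 6: GCU -> A; peptide=MAA
pos 9: CGU -> R; peptide=MAAR
pos 12: UAA -> STOP

Answer: MAAR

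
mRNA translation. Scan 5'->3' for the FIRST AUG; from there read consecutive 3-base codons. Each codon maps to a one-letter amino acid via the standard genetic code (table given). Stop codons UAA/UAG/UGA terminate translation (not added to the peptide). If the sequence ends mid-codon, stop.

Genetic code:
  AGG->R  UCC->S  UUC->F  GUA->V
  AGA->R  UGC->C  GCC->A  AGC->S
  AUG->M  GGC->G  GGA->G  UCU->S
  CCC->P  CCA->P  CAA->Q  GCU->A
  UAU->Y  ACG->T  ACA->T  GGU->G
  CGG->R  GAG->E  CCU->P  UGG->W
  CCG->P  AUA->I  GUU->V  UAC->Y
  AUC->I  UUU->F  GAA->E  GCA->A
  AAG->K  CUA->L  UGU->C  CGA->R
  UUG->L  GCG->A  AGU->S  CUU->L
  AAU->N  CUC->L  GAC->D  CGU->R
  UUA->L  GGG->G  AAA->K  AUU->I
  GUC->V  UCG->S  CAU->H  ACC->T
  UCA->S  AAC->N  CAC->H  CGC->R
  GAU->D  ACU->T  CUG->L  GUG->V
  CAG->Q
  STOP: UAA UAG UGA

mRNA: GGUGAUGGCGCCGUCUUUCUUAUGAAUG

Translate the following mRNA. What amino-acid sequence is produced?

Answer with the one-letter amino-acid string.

Answer: MAPSFL

Derivation:
start AUG at pos 4
pos 4: AUG -> M; peptide=M
pos 7: GCG -> A; peptide=MA
pos 10: CCG -> P; peptide=MAP
pos 13: UCU -> S; peptide=MAPS
pos 16: UUC -> F; peptide=MAPSF
pos 19: UUA -> L; peptide=MAPSFL
pos 22: UGA -> STOP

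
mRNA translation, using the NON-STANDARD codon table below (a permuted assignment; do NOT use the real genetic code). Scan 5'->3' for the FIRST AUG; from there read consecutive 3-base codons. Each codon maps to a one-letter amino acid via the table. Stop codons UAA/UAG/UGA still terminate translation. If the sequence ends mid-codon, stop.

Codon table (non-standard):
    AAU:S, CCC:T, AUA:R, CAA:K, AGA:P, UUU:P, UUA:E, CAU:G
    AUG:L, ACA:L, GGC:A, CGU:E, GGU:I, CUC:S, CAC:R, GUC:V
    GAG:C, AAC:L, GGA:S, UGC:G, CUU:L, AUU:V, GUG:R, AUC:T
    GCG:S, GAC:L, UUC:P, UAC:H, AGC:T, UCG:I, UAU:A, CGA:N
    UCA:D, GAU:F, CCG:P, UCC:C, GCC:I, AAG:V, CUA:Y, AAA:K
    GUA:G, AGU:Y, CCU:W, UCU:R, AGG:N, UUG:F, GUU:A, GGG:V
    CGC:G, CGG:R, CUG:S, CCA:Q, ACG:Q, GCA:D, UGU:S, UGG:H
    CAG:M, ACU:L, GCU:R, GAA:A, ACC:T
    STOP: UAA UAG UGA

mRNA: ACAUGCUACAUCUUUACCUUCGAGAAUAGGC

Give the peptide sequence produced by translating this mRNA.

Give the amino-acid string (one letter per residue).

Answer: LYGLHLNA

Derivation:
start AUG at pos 2
pos 2: AUG -> L; peptide=L
pos 5: CUA -> Y; peptide=LY
pos 8: CAU -> G; peptide=LYG
pos 11: CUU -> L; peptide=LYGL
pos 14: UAC -> H; peptide=LYGLH
pos 17: CUU -> L; peptide=LYGLHL
pos 20: CGA -> N; peptide=LYGLHLN
pos 23: GAA -> A; peptide=LYGLHLNA
pos 26: UAG -> STOP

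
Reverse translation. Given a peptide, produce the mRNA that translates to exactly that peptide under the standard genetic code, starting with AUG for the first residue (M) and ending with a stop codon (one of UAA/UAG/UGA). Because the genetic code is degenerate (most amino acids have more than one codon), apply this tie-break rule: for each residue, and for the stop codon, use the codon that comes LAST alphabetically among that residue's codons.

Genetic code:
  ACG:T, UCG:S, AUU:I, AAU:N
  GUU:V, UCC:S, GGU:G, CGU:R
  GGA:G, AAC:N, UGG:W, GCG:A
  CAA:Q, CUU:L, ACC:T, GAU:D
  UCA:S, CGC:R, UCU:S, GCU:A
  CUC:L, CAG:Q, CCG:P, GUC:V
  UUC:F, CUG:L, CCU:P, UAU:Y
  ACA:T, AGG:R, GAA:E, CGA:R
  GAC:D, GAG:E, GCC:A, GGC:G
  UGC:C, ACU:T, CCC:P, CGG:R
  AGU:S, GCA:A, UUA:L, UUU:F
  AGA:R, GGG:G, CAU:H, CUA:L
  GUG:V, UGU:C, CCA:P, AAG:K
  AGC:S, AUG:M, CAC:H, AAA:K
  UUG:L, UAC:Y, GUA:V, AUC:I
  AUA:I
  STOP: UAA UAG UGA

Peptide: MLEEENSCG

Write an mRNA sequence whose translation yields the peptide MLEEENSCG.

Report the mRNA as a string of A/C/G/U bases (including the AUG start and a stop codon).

Answer: mRNA: AUGUUGGAGGAGGAGAAUUCUUGUGGUUGA

Derivation:
residue 1: M -> AUG (start codon)
residue 2: L codons sorted = CUA,CUC,CUG,CUU,UUA,UUG -> pick last = UUG
residue 3: E codons sorted = GAA,GAG -> pick last = GAG
residue 4: E codons sorted = GAA,GAG -> pick last = GAG
residue 5: E codons sorted = GAA,GAG -> pick last = GAG
residue 6: N codons sorted = AAC,AAU -> pick last = AAU
residue 7: S codons sorted = AGC,AGU,UCA,UCC,UCG,UCU -> pick last = UCU
residue 8: C codons sorted = UGC,UGU -> pick last = UGU
residue 9: G codons sorted = GGA,GGC,GGG,GGU -> pick last = GGU
terminator: stop codons sorted = UAA,UAG,UGA -> pick last = UGA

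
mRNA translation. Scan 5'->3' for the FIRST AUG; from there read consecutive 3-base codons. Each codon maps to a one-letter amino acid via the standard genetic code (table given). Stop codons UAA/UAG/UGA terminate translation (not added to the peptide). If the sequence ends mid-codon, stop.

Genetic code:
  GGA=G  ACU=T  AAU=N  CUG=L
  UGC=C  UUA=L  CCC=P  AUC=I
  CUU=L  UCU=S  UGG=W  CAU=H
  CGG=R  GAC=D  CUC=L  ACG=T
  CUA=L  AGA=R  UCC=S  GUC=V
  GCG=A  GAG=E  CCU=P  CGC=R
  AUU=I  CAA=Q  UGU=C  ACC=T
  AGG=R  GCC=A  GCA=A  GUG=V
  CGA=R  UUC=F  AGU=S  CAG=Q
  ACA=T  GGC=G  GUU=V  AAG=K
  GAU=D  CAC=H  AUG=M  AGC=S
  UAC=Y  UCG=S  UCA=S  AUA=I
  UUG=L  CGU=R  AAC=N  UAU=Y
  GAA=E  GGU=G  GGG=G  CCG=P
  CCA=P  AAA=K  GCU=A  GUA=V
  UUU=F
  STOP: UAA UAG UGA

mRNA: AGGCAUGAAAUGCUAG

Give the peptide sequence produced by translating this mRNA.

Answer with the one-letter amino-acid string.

Answer: MKC

Derivation:
start AUG at pos 4
pos 4: AUG -> M; peptide=M
pos 7: AAA -> K; peptide=MK
pos 10: UGC -> C; peptide=MKC
pos 13: UAG -> STOP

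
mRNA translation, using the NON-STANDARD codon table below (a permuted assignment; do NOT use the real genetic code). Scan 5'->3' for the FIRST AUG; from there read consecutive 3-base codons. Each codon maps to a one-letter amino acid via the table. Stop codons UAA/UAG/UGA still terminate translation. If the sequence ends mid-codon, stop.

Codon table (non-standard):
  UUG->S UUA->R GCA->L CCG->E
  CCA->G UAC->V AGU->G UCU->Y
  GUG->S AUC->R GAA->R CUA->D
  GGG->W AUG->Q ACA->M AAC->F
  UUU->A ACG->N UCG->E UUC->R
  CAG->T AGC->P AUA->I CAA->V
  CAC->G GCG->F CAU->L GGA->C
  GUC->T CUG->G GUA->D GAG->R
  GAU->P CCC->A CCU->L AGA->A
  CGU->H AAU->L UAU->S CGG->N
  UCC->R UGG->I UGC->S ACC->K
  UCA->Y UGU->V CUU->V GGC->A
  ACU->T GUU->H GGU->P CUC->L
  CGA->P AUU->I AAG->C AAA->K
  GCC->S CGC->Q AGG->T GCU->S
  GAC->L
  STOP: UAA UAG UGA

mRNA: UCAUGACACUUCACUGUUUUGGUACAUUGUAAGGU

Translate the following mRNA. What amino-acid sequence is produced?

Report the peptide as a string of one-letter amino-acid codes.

Answer: QMVGVAPMS

Derivation:
start AUG at pos 2
pos 2: AUG -> Q; peptide=Q
pos 5: ACA -> M; peptide=QM
pos 8: CUU -> V; peptide=QMV
pos 11: CAC -> G; peptide=QMVG
pos 14: UGU -> V; peptide=QMVGV
pos 17: UUU -> A; peptide=QMVGVA
pos 20: GGU -> P; peptide=QMVGVAP
pos 23: ACA -> M; peptide=QMVGVAPM
pos 26: UUG -> S; peptide=QMVGVAPMS
pos 29: UAA -> STOP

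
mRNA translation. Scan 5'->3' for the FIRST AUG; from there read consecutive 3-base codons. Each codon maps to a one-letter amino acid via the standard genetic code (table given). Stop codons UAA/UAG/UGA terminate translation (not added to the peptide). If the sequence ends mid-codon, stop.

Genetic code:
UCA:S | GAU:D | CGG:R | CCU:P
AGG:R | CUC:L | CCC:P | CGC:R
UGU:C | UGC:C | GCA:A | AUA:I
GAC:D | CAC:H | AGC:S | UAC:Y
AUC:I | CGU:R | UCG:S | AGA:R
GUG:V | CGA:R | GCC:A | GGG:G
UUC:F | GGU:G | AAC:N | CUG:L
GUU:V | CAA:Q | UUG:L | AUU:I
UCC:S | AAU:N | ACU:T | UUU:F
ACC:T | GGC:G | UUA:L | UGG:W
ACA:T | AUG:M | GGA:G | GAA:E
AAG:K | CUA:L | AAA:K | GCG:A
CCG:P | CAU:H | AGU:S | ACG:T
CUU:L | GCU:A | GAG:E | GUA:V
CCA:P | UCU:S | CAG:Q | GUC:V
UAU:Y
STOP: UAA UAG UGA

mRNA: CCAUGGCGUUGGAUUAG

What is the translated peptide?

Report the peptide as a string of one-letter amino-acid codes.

Answer: MALD

Derivation:
start AUG at pos 2
pos 2: AUG -> M; peptide=M
pos 5: GCG -> A; peptide=MA
pos 8: UUG -> L; peptide=MAL
pos 11: GAU -> D; peptide=MALD
pos 14: UAG -> STOP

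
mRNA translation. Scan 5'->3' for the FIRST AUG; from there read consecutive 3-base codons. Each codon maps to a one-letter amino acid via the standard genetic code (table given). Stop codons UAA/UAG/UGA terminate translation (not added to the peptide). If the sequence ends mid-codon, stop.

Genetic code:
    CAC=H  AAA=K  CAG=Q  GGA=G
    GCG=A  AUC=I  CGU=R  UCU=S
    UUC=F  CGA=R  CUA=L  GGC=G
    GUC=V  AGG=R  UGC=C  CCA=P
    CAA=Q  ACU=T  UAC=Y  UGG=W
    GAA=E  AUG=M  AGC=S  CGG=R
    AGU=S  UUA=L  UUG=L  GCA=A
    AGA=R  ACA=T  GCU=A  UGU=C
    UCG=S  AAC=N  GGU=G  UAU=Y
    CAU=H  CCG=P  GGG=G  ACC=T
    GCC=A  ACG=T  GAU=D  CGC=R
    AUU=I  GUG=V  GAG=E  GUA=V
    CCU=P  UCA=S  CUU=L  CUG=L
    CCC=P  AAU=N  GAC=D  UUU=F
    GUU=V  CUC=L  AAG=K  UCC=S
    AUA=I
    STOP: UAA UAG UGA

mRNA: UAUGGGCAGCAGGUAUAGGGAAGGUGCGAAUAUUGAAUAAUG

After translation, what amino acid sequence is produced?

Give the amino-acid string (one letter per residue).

Answer: MGSRYREGANIE

Derivation:
start AUG at pos 1
pos 1: AUG -> M; peptide=M
pos 4: GGC -> G; peptide=MG
pos 7: AGC -> S; peptide=MGS
pos 10: AGG -> R; peptide=MGSR
pos 13: UAU -> Y; peptide=MGSRY
pos 16: AGG -> R; peptide=MGSRYR
pos 19: GAA -> E; peptide=MGSRYRE
pos 22: GGU -> G; peptide=MGSRYREG
pos 25: GCG -> A; peptide=MGSRYREGA
pos 28: AAU -> N; peptide=MGSRYREGAN
pos 31: AUU -> I; peptide=MGSRYREGANI
pos 34: GAA -> E; peptide=MGSRYREGANIE
pos 37: UAA -> STOP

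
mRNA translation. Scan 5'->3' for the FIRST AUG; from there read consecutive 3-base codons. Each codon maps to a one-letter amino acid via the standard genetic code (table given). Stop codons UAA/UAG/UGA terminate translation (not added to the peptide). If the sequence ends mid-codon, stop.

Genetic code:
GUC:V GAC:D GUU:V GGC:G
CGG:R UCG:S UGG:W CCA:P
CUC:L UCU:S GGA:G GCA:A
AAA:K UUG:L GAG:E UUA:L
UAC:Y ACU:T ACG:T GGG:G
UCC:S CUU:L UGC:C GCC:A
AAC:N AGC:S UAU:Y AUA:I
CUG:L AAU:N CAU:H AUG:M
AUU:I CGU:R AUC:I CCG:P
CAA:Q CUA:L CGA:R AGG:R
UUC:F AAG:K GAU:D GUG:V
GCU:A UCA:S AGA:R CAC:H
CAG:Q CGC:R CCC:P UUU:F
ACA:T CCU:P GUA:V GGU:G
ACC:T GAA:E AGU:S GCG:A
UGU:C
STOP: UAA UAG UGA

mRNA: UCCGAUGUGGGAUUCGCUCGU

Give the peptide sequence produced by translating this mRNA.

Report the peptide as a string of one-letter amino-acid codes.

start AUG at pos 4
pos 4: AUG -> M; peptide=M
pos 7: UGG -> W; peptide=MW
pos 10: GAU -> D; peptide=MWD
pos 13: UCG -> S; peptide=MWDS
pos 16: CUC -> L; peptide=MWDSL
pos 19: only 2 nt remain (<3), stop (end of mRNA)

Answer: MWDSL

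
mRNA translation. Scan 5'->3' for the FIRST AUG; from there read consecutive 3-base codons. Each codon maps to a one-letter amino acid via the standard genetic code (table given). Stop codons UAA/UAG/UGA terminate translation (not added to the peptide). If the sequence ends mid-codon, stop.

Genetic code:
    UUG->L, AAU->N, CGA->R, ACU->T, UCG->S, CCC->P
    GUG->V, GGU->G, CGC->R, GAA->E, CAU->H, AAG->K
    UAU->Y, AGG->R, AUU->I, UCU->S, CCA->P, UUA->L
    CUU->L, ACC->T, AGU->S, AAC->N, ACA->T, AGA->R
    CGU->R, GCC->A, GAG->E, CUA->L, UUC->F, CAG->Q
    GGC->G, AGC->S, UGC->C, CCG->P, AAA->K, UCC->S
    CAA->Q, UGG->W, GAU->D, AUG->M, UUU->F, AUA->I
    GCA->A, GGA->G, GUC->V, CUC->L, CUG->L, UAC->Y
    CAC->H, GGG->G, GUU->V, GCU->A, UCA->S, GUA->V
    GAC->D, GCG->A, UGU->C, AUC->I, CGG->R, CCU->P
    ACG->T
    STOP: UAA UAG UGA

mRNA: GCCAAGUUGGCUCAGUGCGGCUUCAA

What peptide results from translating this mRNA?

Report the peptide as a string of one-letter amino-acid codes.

Answer: (empty: no AUG start codon)

Derivation:
no AUG start codon found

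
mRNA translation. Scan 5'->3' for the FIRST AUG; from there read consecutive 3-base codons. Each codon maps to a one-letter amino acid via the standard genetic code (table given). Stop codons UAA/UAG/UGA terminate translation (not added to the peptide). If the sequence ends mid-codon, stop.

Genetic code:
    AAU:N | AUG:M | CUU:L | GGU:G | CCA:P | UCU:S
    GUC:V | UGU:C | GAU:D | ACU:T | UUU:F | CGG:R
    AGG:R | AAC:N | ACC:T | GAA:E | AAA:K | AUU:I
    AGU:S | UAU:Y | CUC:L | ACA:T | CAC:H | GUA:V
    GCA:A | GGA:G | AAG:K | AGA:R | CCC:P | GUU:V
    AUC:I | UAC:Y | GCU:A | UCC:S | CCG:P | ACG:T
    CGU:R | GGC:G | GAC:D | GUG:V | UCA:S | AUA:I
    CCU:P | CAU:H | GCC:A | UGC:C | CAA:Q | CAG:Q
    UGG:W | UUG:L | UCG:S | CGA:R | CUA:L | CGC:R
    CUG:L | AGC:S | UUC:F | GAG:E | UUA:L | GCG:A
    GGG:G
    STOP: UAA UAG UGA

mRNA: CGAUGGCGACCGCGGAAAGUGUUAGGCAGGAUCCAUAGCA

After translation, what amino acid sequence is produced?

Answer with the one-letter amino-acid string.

Answer: MATAESVRQDP

Derivation:
start AUG at pos 2
pos 2: AUG -> M; peptide=M
pos 5: GCG -> A; peptide=MA
pos 8: ACC -> T; peptide=MAT
pos 11: GCG -> A; peptide=MATA
pos 14: GAA -> E; peptide=MATAE
pos 17: AGU -> S; peptide=MATAES
pos 20: GUU -> V; peptide=MATAESV
pos 23: AGG -> R; peptide=MATAESVR
pos 26: CAG -> Q; peptide=MATAESVRQ
pos 29: GAU -> D; peptide=MATAESVRQD
pos 32: CCA -> P; peptide=MATAESVRQDP
pos 35: UAG -> STOP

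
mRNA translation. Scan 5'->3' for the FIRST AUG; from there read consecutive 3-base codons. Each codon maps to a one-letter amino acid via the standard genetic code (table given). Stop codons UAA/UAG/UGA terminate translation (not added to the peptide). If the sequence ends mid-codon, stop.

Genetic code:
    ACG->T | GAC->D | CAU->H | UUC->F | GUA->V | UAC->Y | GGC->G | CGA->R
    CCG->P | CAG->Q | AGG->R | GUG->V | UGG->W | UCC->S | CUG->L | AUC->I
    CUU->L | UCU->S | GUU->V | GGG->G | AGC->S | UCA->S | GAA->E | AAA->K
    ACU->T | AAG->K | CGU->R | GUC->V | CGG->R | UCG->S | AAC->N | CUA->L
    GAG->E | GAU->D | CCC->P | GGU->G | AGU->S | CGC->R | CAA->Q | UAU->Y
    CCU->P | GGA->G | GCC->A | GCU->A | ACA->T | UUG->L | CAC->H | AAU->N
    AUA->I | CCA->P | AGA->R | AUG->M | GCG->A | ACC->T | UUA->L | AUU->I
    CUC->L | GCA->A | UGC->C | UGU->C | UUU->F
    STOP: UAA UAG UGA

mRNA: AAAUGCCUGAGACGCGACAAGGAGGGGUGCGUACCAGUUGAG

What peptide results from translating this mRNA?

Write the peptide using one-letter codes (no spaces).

Answer: MPETRQGGVRTS

Derivation:
start AUG at pos 2
pos 2: AUG -> M; peptide=M
pos 5: CCU -> P; peptide=MP
pos 8: GAG -> E; peptide=MPE
pos 11: ACG -> T; peptide=MPET
pos 14: CGA -> R; peptide=MPETR
pos 17: CAA -> Q; peptide=MPETRQ
pos 20: GGA -> G; peptide=MPETRQG
pos 23: GGG -> G; peptide=MPETRQGG
pos 26: GUG -> V; peptide=MPETRQGGV
pos 29: CGU -> R; peptide=MPETRQGGVR
pos 32: ACC -> T; peptide=MPETRQGGVRT
pos 35: AGU -> S; peptide=MPETRQGGVRTS
pos 38: UGA -> STOP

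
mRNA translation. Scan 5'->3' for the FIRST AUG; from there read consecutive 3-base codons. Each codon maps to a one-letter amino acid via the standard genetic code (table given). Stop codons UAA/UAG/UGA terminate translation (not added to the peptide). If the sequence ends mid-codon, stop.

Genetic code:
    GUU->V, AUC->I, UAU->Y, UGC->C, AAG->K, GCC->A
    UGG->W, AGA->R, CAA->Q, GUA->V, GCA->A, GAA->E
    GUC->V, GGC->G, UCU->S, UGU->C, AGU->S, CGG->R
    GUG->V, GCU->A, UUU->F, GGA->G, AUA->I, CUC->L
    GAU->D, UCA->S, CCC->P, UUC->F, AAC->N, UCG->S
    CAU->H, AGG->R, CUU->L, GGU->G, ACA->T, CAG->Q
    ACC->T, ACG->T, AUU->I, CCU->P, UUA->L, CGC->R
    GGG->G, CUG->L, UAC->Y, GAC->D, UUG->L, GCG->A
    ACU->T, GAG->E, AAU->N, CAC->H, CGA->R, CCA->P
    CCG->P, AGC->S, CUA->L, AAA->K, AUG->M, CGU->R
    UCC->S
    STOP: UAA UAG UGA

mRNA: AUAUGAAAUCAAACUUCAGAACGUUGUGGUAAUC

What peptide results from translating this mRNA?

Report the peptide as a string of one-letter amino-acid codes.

Answer: MKSNFRTLW

Derivation:
start AUG at pos 2
pos 2: AUG -> M; peptide=M
pos 5: AAA -> K; peptide=MK
pos 8: UCA -> S; peptide=MKS
pos 11: AAC -> N; peptide=MKSN
pos 14: UUC -> F; peptide=MKSNF
pos 17: AGA -> R; peptide=MKSNFR
pos 20: ACG -> T; peptide=MKSNFRT
pos 23: UUG -> L; peptide=MKSNFRTL
pos 26: UGG -> W; peptide=MKSNFRTLW
pos 29: UAA -> STOP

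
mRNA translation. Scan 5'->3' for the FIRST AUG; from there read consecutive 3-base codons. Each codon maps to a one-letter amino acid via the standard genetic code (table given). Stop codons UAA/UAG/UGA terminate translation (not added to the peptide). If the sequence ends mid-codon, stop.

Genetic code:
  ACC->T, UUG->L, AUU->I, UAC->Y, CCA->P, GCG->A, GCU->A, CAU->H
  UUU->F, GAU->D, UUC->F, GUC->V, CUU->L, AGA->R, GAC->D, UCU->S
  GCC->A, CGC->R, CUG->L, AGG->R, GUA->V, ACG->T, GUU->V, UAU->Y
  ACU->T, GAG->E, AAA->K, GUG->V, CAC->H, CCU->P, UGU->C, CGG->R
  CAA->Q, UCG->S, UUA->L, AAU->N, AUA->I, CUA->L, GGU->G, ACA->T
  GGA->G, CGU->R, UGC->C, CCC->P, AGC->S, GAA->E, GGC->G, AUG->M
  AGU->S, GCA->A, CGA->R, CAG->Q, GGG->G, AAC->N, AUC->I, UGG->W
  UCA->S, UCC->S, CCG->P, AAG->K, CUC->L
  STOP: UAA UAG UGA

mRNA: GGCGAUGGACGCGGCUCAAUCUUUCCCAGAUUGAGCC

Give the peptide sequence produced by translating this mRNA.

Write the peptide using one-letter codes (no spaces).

start AUG at pos 4
pos 4: AUG -> M; peptide=M
pos 7: GAC -> D; peptide=MD
pos 10: GCG -> A; peptide=MDA
pos 13: GCU -> A; peptide=MDAA
pos 16: CAA -> Q; peptide=MDAAQ
pos 19: UCU -> S; peptide=MDAAQS
pos 22: UUC -> F; peptide=MDAAQSF
pos 25: CCA -> P; peptide=MDAAQSFP
pos 28: GAU -> D; peptide=MDAAQSFPD
pos 31: UGA -> STOP

Answer: MDAAQSFPD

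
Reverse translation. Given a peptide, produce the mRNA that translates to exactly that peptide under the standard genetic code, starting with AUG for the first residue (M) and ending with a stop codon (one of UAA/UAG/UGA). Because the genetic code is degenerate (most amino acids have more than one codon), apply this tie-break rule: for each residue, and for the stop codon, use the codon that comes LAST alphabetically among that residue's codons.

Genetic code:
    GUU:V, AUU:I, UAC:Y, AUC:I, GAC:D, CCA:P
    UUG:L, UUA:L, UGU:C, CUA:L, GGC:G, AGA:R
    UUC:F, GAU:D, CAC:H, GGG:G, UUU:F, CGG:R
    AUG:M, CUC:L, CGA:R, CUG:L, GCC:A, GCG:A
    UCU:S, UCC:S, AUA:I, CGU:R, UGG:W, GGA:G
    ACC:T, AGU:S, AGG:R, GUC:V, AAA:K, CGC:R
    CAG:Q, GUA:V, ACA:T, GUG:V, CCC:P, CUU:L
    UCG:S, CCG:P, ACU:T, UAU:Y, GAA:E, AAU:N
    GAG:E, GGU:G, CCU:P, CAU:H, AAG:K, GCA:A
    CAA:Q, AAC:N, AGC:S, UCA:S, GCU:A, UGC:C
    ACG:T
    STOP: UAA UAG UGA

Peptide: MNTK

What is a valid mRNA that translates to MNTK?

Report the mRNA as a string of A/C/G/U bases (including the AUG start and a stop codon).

residue 1: M -> AUG (start codon)
residue 2: N codons sorted = AAC,AAU -> pick last = AAU
residue 3: T codons sorted = ACA,ACC,ACG,ACU -> pick last = ACU
residue 4: K codons sorted = AAA,AAG -> pick last = AAG
terminator: stop codons sorted = UAA,UAG,UGA -> pick last = UGA

Answer: mRNA: AUGAAUACUAAGUGA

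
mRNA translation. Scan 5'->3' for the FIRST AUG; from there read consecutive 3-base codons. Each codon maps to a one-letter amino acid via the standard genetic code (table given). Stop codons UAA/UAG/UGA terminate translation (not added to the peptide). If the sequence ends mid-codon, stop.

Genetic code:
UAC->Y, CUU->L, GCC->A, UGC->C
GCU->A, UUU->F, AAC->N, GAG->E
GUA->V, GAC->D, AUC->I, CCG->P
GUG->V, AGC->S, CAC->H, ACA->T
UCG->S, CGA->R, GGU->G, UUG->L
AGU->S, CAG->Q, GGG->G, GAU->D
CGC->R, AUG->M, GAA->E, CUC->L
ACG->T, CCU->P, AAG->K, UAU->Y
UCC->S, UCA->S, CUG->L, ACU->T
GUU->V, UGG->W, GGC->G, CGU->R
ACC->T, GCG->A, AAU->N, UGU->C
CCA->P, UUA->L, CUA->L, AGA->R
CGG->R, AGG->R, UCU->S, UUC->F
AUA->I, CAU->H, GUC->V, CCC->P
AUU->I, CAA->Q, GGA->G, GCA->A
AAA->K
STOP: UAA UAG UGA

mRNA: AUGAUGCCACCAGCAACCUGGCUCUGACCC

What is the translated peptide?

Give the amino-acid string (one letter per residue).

Answer: MMPPATWL

Derivation:
start AUG at pos 0
pos 0: AUG -> M; peptide=M
pos 3: AUG -> M; peptide=MM
pos 6: CCA -> P; peptide=MMP
pos 9: CCA -> P; peptide=MMPP
pos 12: GCA -> A; peptide=MMPPA
pos 15: ACC -> T; peptide=MMPPAT
pos 18: UGG -> W; peptide=MMPPATW
pos 21: CUC -> L; peptide=MMPPATWL
pos 24: UGA -> STOP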